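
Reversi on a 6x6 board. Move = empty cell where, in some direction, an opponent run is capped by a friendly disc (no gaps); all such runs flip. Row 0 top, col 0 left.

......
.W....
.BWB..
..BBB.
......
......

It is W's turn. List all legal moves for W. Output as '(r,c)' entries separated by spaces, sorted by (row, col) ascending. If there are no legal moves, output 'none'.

Answer: (2,0) (2,4) (3,1) (4,2) (4,4)

Derivation:
(1,0): no bracket -> illegal
(1,2): no bracket -> illegal
(1,3): no bracket -> illegal
(1,4): no bracket -> illegal
(2,0): flips 1 -> legal
(2,4): flips 1 -> legal
(2,5): no bracket -> illegal
(3,0): no bracket -> illegal
(3,1): flips 1 -> legal
(3,5): no bracket -> illegal
(4,1): no bracket -> illegal
(4,2): flips 1 -> legal
(4,3): no bracket -> illegal
(4,4): flips 1 -> legal
(4,5): no bracket -> illegal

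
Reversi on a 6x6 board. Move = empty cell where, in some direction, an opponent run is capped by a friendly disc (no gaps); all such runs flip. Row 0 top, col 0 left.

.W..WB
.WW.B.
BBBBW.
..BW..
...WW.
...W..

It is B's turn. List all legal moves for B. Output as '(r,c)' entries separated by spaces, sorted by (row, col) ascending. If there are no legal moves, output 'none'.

(0,0): flips 1 -> legal
(0,2): flips 2 -> legal
(0,3): flips 2 -> legal
(1,0): no bracket -> illegal
(1,3): no bracket -> illegal
(1,5): no bracket -> illegal
(2,5): flips 1 -> legal
(3,4): flips 2 -> legal
(3,5): no bracket -> illegal
(4,2): no bracket -> illegal
(4,5): no bracket -> illegal
(5,2): no bracket -> illegal
(5,4): flips 1 -> legal
(5,5): flips 2 -> legal

Answer: (0,0) (0,2) (0,3) (2,5) (3,4) (5,4) (5,5)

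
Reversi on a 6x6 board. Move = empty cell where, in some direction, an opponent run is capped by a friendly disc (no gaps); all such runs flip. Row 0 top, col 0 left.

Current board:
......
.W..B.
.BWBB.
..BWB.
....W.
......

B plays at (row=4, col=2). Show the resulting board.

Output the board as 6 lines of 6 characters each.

Answer: ......
.W..B.
.BWBB.
..BBB.
..B.W.
......

Derivation:
Place B at (4,2); scan 8 dirs for brackets.
Dir NW: first cell '.' (not opp) -> no flip
Dir N: first cell 'B' (not opp) -> no flip
Dir NE: opp run (3,3) capped by B -> flip
Dir W: first cell '.' (not opp) -> no flip
Dir E: first cell '.' (not opp) -> no flip
Dir SW: first cell '.' (not opp) -> no flip
Dir S: first cell '.' (not opp) -> no flip
Dir SE: first cell '.' (not opp) -> no flip
All flips: (3,3)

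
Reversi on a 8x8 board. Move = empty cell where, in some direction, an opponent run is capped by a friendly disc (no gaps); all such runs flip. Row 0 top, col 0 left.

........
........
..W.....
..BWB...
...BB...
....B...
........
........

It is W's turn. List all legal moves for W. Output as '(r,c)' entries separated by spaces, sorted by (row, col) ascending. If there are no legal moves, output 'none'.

(2,1): no bracket -> illegal
(2,3): no bracket -> illegal
(2,4): no bracket -> illegal
(2,5): no bracket -> illegal
(3,1): flips 1 -> legal
(3,5): flips 1 -> legal
(4,1): no bracket -> illegal
(4,2): flips 1 -> legal
(4,5): no bracket -> illegal
(5,2): no bracket -> illegal
(5,3): flips 1 -> legal
(5,5): flips 1 -> legal
(6,3): no bracket -> illegal
(6,4): no bracket -> illegal
(6,5): no bracket -> illegal

Answer: (3,1) (3,5) (4,2) (5,3) (5,5)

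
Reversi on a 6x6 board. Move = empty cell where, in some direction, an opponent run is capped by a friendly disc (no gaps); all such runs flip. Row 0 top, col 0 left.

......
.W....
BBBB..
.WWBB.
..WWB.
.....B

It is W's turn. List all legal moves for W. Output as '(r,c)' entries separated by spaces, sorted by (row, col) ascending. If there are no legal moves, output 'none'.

(1,0): flips 1 -> legal
(1,2): flips 1 -> legal
(1,3): flips 3 -> legal
(1,4): flips 1 -> legal
(2,4): flips 1 -> legal
(2,5): flips 1 -> legal
(3,0): no bracket -> illegal
(3,5): flips 2 -> legal
(4,5): flips 1 -> legal
(5,3): no bracket -> illegal
(5,4): no bracket -> illegal

Answer: (1,0) (1,2) (1,3) (1,4) (2,4) (2,5) (3,5) (4,5)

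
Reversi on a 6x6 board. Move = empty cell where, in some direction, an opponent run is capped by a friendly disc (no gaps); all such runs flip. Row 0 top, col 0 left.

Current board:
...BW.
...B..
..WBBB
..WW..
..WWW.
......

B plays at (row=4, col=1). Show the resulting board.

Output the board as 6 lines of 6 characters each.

Place B at (4,1); scan 8 dirs for brackets.
Dir NW: first cell '.' (not opp) -> no flip
Dir N: first cell '.' (not opp) -> no flip
Dir NE: opp run (3,2) capped by B -> flip
Dir W: first cell '.' (not opp) -> no flip
Dir E: opp run (4,2) (4,3) (4,4), next='.' -> no flip
Dir SW: first cell '.' (not opp) -> no flip
Dir S: first cell '.' (not opp) -> no flip
Dir SE: first cell '.' (not opp) -> no flip
All flips: (3,2)

Answer: ...BW.
...B..
..WBBB
..BW..
.BWWW.
......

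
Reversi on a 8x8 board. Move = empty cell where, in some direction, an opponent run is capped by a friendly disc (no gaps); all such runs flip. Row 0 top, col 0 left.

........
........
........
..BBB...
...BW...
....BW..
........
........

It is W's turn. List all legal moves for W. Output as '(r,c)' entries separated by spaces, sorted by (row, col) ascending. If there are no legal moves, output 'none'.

Answer: (2,2) (2,4) (4,2) (5,3) (6,4)

Derivation:
(2,1): no bracket -> illegal
(2,2): flips 1 -> legal
(2,3): no bracket -> illegal
(2,4): flips 1 -> legal
(2,5): no bracket -> illegal
(3,1): no bracket -> illegal
(3,5): no bracket -> illegal
(4,1): no bracket -> illegal
(4,2): flips 1 -> legal
(4,5): no bracket -> illegal
(5,2): no bracket -> illegal
(5,3): flips 1 -> legal
(6,3): no bracket -> illegal
(6,4): flips 1 -> legal
(6,5): no bracket -> illegal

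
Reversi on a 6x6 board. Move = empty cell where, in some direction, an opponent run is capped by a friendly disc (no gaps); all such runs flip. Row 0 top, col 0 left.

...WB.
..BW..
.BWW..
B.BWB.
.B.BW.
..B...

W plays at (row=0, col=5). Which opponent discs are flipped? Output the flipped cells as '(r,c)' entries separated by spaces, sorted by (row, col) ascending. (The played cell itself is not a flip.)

Dir NW: edge -> no flip
Dir N: edge -> no flip
Dir NE: edge -> no flip
Dir W: opp run (0,4) capped by W -> flip
Dir E: edge -> no flip
Dir SW: first cell '.' (not opp) -> no flip
Dir S: first cell '.' (not opp) -> no flip
Dir SE: edge -> no flip

Answer: (0,4)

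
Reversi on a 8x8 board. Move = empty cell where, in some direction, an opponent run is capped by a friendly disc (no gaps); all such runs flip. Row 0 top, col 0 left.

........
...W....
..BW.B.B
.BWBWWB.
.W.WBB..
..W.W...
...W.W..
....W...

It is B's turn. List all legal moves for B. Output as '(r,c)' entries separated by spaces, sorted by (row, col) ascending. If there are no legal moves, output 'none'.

Answer: (0,3) (0,4) (1,2) (2,4) (2,6) (4,2) (5,1) (5,3) (6,1) (6,4) (7,2)

Derivation:
(0,2): no bracket -> illegal
(0,3): flips 2 -> legal
(0,4): flips 1 -> legal
(1,2): flips 2 -> legal
(1,4): no bracket -> illegal
(2,1): no bracket -> illegal
(2,4): flips 2 -> legal
(2,6): flips 1 -> legal
(3,0): no bracket -> illegal
(4,0): no bracket -> illegal
(4,2): flips 2 -> legal
(4,6): no bracket -> illegal
(5,0): no bracket -> illegal
(5,1): flips 1 -> legal
(5,3): flips 1 -> legal
(5,5): no bracket -> illegal
(5,6): no bracket -> illegal
(6,1): flips 3 -> legal
(6,2): no bracket -> illegal
(6,4): flips 1 -> legal
(6,6): no bracket -> illegal
(7,2): flips 2 -> legal
(7,3): no bracket -> illegal
(7,5): no bracket -> illegal
(7,6): no bracket -> illegal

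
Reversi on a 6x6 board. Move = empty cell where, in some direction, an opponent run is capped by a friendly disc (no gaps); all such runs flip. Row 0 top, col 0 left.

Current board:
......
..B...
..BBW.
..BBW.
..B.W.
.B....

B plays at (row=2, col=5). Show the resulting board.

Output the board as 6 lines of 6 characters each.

Place B at (2,5); scan 8 dirs for brackets.
Dir NW: first cell '.' (not opp) -> no flip
Dir N: first cell '.' (not opp) -> no flip
Dir NE: edge -> no flip
Dir W: opp run (2,4) capped by B -> flip
Dir E: edge -> no flip
Dir SW: opp run (3,4), next='.' -> no flip
Dir S: first cell '.' (not opp) -> no flip
Dir SE: edge -> no flip
All flips: (2,4)

Answer: ......
..B...
..BBBB
..BBW.
..B.W.
.B....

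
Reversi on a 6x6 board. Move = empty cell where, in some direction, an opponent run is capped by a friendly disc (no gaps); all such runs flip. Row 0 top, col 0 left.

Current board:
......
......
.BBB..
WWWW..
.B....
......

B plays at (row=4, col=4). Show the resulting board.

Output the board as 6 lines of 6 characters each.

Answer: ......
......
.BBB..
WWWB..
.B..B.
......

Derivation:
Place B at (4,4); scan 8 dirs for brackets.
Dir NW: opp run (3,3) capped by B -> flip
Dir N: first cell '.' (not opp) -> no flip
Dir NE: first cell '.' (not opp) -> no flip
Dir W: first cell '.' (not opp) -> no flip
Dir E: first cell '.' (not opp) -> no flip
Dir SW: first cell '.' (not opp) -> no flip
Dir S: first cell '.' (not opp) -> no flip
Dir SE: first cell '.' (not opp) -> no flip
All flips: (3,3)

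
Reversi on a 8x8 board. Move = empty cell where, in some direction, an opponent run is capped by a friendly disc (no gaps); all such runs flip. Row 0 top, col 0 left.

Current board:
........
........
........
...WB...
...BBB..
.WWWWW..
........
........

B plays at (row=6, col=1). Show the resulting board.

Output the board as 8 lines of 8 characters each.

Place B at (6,1); scan 8 dirs for brackets.
Dir NW: first cell '.' (not opp) -> no flip
Dir N: opp run (5,1), next='.' -> no flip
Dir NE: opp run (5,2) capped by B -> flip
Dir W: first cell '.' (not opp) -> no flip
Dir E: first cell '.' (not opp) -> no flip
Dir SW: first cell '.' (not opp) -> no flip
Dir S: first cell '.' (not opp) -> no flip
Dir SE: first cell '.' (not opp) -> no flip
All flips: (5,2)

Answer: ........
........
........
...WB...
...BBB..
.WBWWW..
.B......
........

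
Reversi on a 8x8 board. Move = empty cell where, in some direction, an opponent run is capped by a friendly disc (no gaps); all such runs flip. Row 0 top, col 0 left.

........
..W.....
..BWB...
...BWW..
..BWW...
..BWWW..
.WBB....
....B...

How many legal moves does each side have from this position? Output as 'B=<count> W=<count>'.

-- B to move --
(0,1): no bracket -> illegal
(0,2): flips 1 -> legal
(0,3): no bracket -> illegal
(1,1): no bracket -> illegal
(1,3): flips 1 -> legal
(1,4): no bracket -> illegal
(2,1): no bracket -> illegal
(2,5): flips 2 -> legal
(2,6): flips 3 -> legal
(3,2): no bracket -> illegal
(3,6): flips 2 -> legal
(4,5): flips 3 -> legal
(4,6): flips 1 -> legal
(5,0): no bracket -> illegal
(5,1): no bracket -> illegal
(5,6): flips 3 -> legal
(6,0): flips 1 -> legal
(6,4): flips 4 -> legal
(6,5): no bracket -> illegal
(6,6): flips 2 -> legal
(7,0): flips 1 -> legal
(7,1): no bracket -> illegal
(7,2): no bracket -> illegal
B mobility = 12
-- W to move --
(1,1): flips 2 -> legal
(1,3): flips 1 -> legal
(1,4): flips 1 -> legal
(1,5): no bracket -> illegal
(2,1): flips 1 -> legal
(2,5): flips 1 -> legal
(3,1): flips 1 -> legal
(3,2): flips 2 -> legal
(4,1): flips 1 -> legal
(5,1): flips 1 -> legal
(6,4): flips 2 -> legal
(6,5): no bracket -> illegal
(7,1): flips 1 -> legal
(7,2): flips 1 -> legal
(7,3): flips 1 -> legal
(7,5): no bracket -> illegal
W mobility = 13

Answer: B=12 W=13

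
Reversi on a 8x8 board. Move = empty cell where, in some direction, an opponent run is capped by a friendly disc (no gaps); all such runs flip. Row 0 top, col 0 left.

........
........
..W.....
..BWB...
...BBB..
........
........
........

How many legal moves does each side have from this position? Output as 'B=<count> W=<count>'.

-- B to move --
(1,1): flips 2 -> legal
(1,2): flips 1 -> legal
(1,3): no bracket -> illegal
(2,1): no bracket -> illegal
(2,3): flips 1 -> legal
(2,4): no bracket -> illegal
(3,1): no bracket -> illegal
(4,2): no bracket -> illegal
B mobility = 3
-- W to move --
(2,1): no bracket -> illegal
(2,3): no bracket -> illegal
(2,4): no bracket -> illegal
(2,5): no bracket -> illegal
(3,1): flips 1 -> legal
(3,5): flips 1 -> legal
(3,6): no bracket -> illegal
(4,1): no bracket -> illegal
(4,2): flips 1 -> legal
(4,6): no bracket -> illegal
(5,2): no bracket -> illegal
(5,3): flips 1 -> legal
(5,4): no bracket -> illegal
(5,5): flips 1 -> legal
(5,6): no bracket -> illegal
W mobility = 5

Answer: B=3 W=5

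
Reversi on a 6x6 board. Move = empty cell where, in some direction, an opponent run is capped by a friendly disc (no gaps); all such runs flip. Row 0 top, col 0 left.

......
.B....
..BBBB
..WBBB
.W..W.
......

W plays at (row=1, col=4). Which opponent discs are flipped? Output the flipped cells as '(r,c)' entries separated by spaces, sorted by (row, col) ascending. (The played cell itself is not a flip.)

Dir NW: first cell '.' (not opp) -> no flip
Dir N: first cell '.' (not opp) -> no flip
Dir NE: first cell '.' (not opp) -> no flip
Dir W: first cell '.' (not opp) -> no flip
Dir E: first cell '.' (not opp) -> no flip
Dir SW: opp run (2,3) capped by W -> flip
Dir S: opp run (2,4) (3,4) capped by W -> flip
Dir SE: opp run (2,5), next=edge -> no flip

Answer: (2,3) (2,4) (3,4)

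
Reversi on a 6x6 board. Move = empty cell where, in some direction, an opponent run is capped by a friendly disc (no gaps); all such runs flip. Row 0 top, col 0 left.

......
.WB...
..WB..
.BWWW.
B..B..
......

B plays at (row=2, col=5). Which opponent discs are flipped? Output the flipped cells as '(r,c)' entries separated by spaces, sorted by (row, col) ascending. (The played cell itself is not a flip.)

Dir NW: first cell '.' (not opp) -> no flip
Dir N: first cell '.' (not opp) -> no flip
Dir NE: edge -> no flip
Dir W: first cell '.' (not opp) -> no flip
Dir E: edge -> no flip
Dir SW: opp run (3,4) capped by B -> flip
Dir S: first cell '.' (not opp) -> no flip
Dir SE: edge -> no flip

Answer: (3,4)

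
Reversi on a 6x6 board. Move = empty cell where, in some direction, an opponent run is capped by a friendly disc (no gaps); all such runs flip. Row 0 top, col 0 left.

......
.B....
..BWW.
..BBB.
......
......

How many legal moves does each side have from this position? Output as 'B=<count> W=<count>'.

-- B to move --
(1,2): flips 1 -> legal
(1,3): flips 1 -> legal
(1,4): flips 2 -> legal
(1,5): flips 1 -> legal
(2,5): flips 2 -> legal
(3,5): no bracket -> illegal
B mobility = 5
-- W to move --
(0,0): no bracket -> illegal
(0,1): no bracket -> illegal
(0,2): no bracket -> illegal
(1,0): no bracket -> illegal
(1,2): no bracket -> illegal
(1,3): no bracket -> illegal
(2,0): no bracket -> illegal
(2,1): flips 1 -> legal
(2,5): no bracket -> illegal
(3,1): no bracket -> illegal
(3,5): no bracket -> illegal
(4,1): flips 1 -> legal
(4,2): flips 1 -> legal
(4,3): flips 1 -> legal
(4,4): flips 1 -> legal
(4,5): flips 1 -> legal
W mobility = 6

Answer: B=5 W=6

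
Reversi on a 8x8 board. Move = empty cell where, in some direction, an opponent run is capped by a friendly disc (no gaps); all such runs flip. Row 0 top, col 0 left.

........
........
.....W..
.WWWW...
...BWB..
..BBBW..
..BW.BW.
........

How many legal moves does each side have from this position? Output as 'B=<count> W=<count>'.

Answer: B=11 W=12

Derivation:
-- B to move --
(1,4): no bracket -> illegal
(1,5): no bracket -> illegal
(1,6): flips 2 -> legal
(2,0): no bracket -> illegal
(2,1): flips 1 -> legal
(2,2): no bracket -> illegal
(2,3): flips 2 -> legal
(2,4): flips 2 -> legal
(2,6): no bracket -> illegal
(3,0): no bracket -> illegal
(3,5): flips 1 -> legal
(3,6): no bracket -> illegal
(4,0): no bracket -> illegal
(4,1): no bracket -> illegal
(4,2): no bracket -> illegal
(4,6): no bracket -> illegal
(5,6): flips 1 -> legal
(5,7): no bracket -> illegal
(6,4): flips 1 -> legal
(6,7): flips 1 -> legal
(7,2): flips 1 -> legal
(7,3): flips 1 -> legal
(7,4): flips 1 -> legal
(7,5): no bracket -> illegal
(7,6): no bracket -> illegal
(7,7): no bracket -> illegal
B mobility = 11
-- W to move --
(3,5): flips 1 -> legal
(3,6): flips 2 -> legal
(4,1): flips 1 -> legal
(4,2): flips 1 -> legal
(4,6): flips 1 -> legal
(5,1): flips 3 -> legal
(5,6): flips 1 -> legal
(6,1): flips 3 -> legal
(6,4): flips 2 -> legal
(7,1): flips 2 -> legal
(7,2): no bracket -> illegal
(7,3): no bracket -> illegal
(7,4): no bracket -> illegal
(7,5): flips 1 -> legal
(7,6): flips 3 -> legal
W mobility = 12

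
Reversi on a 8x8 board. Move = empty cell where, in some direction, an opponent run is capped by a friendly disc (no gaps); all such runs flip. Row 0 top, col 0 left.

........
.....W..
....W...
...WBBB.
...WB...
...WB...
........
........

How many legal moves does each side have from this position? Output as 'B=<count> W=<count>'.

Answer: B=7 W=8

Derivation:
-- B to move --
(0,4): no bracket -> illegal
(0,5): no bracket -> illegal
(0,6): no bracket -> illegal
(1,3): flips 1 -> legal
(1,4): flips 1 -> legal
(1,6): no bracket -> illegal
(2,2): flips 1 -> legal
(2,3): no bracket -> illegal
(2,5): no bracket -> illegal
(2,6): no bracket -> illegal
(3,2): flips 2 -> legal
(4,2): flips 1 -> legal
(5,2): flips 2 -> legal
(6,2): flips 1 -> legal
(6,3): no bracket -> illegal
(6,4): no bracket -> illegal
B mobility = 7
-- W to move --
(2,3): no bracket -> illegal
(2,5): flips 1 -> legal
(2,6): flips 2 -> legal
(2,7): no bracket -> illegal
(3,7): flips 3 -> legal
(4,5): flips 1 -> legal
(4,6): flips 1 -> legal
(4,7): no bracket -> illegal
(5,5): flips 2 -> legal
(6,3): no bracket -> illegal
(6,4): flips 3 -> legal
(6,5): flips 1 -> legal
W mobility = 8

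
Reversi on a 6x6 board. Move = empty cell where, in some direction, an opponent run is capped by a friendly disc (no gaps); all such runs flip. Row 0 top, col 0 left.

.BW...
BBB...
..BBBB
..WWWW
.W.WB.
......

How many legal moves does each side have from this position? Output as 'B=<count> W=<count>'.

Answer: B=6 W=9

Derivation:
-- B to move --
(0,3): flips 1 -> legal
(1,3): no bracket -> illegal
(2,1): no bracket -> illegal
(3,0): no bracket -> illegal
(3,1): no bracket -> illegal
(4,0): no bracket -> illegal
(4,2): flips 3 -> legal
(4,5): flips 2 -> legal
(5,0): flips 2 -> legal
(5,1): no bracket -> illegal
(5,2): flips 2 -> legal
(5,3): flips 2 -> legal
(5,4): no bracket -> illegal
B mobility = 6
-- W to move --
(0,0): flips 3 -> legal
(0,3): no bracket -> illegal
(1,3): flips 2 -> legal
(1,4): flips 2 -> legal
(1,5): flips 2 -> legal
(2,0): flips 1 -> legal
(2,1): no bracket -> illegal
(3,1): no bracket -> illegal
(4,5): flips 1 -> legal
(5,3): flips 1 -> legal
(5,4): flips 1 -> legal
(5,5): flips 1 -> legal
W mobility = 9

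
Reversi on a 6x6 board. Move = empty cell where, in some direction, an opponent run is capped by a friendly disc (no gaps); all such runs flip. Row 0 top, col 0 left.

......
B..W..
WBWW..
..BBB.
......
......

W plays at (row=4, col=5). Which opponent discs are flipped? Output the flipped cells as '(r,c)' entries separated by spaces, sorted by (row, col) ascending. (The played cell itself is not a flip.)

Answer: (3,4)

Derivation:
Dir NW: opp run (3,4) capped by W -> flip
Dir N: first cell '.' (not opp) -> no flip
Dir NE: edge -> no flip
Dir W: first cell '.' (not opp) -> no flip
Dir E: edge -> no flip
Dir SW: first cell '.' (not opp) -> no flip
Dir S: first cell '.' (not opp) -> no flip
Dir SE: edge -> no flip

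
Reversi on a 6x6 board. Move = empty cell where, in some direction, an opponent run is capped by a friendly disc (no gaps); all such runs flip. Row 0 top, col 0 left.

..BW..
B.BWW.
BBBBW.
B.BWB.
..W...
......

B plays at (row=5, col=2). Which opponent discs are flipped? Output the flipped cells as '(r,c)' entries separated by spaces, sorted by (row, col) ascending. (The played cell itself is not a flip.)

Answer: (4,2)

Derivation:
Dir NW: first cell '.' (not opp) -> no flip
Dir N: opp run (4,2) capped by B -> flip
Dir NE: first cell '.' (not opp) -> no flip
Dir W: first cell '.' (not opp) -> no flip
Dir E: first cell '.' (not opp) -> no flip
Dir SW: edge -> no flip
Dir S: edge -> no flip
Dir SE: edge -> no flip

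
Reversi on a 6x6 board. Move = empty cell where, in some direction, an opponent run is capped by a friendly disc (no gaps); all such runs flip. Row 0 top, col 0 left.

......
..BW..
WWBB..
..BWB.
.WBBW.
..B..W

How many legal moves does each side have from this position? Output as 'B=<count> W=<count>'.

Answer: B=10 W=9

Derivation:
-- B to move --
(0,2): no bracket -> illegal
(0,3): flips 1 -> legal
(0,4): flips 1 -> legal
(1,0): flips 1 -> legal
(1,1): no bracket -> illegal
(1,4): flips 1 -> legal
(2,4): flips 1 -> legal
(3,0): flips 2 -> legal
(3,1): no bracket -> illegal
(3,5): no bracket -> illegal
(4,0): flips 1 -> legal
(4,5): flips 1 -> legal
(5,0): flips 1 -> legal
(5,1): no bracket -> illegal
(5,3): no bracket -> illegal
(5,4): flips 1 -> legal
B mobility = 10
-- W to move --
(0,1): no bracket -> illegal
(0,2): no bracket -> illegal
(0,3): flips 1 -> legal
(1,1): flips 2 -> legal
(1,4): flips 2 -> legal
(2,4): flips 3 -> legal
(2,5): no bracket -> illegal
(3,1): flips 2 -> legal
(3,5): flips 1 -> legal
(4,5): no bracket -> illegal
(5,1): flips 1 -> legal
(5,3): flips 1 -> legal
(5,4): flips 2 -> legal
W mobility = 9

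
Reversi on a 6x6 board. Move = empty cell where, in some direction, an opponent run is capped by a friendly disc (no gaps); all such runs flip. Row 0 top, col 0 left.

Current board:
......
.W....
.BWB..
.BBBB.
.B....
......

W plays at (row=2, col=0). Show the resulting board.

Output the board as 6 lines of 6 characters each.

Answer: ......
.W....
WWWB..
.BBBB.
.B....
......

Derivation:
Place W at (2,0); scan 8 dirs for brackets.
Dir NW: edge -> no flip
Dir N: first cell '.' (not opp) -> no flip
Dir NE: first cell 'W' (not opp) -> no flip
Dir W: edge -> no flip
Dir E: opp run (2,1) capped by W -> flip
Dir SW: edge -> no flip
Dir S: first cell '.' (not opp) -> no flip
Dir SE: opp run (3,1), next='.' -> no flip
All flips: (2,1)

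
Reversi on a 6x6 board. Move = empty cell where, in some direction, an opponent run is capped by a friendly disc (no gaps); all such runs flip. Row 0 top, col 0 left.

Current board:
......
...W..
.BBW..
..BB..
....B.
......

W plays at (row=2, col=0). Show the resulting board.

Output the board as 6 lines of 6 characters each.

Place W at (2,0); scan 8 dirs for brackets.
Dir NW: edge -> no flip
Dir N: first cell '.' (not opp) -> no flip
Dir NE: first cell '.' (not opp) -> no flip
Dir W: edge -> no flip
Dir E: opp run (2,1) (2,2) capped by W -> flip
Dir SW: edge -> no flip
Dir S: first cell '.' (not opp) -> no flip
Dir SE: first cell '.' (not opp) -> no flip
All flips: (2,1) (2,2)

Answer: ......
...W..
WWWW..
..BB..
....B.
......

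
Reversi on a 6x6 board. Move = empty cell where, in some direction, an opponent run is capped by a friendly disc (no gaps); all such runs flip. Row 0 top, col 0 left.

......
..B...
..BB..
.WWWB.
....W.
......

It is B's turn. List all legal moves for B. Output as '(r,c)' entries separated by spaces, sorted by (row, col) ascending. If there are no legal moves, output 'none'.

(2,0): no bracket -> illegal
(2,1): no bracket -> illegal
(2,4): no bracket -> illegal
(3,0): flips 3 -> legal
(3,5): no bracket -> illegal
(4,0): flips 1 -> legal
(4,1): flips 1 -> legal
(4,2): flips 1 -> legal
(4,3): flips 1 -> legal
(4,5): no bracket -> illegal
(5,3): no bracket -> illegal
(5,4): flips 1 -> legal
(5,5): flips 2 -> legal

Answer: (3,0) (4,0) (4,1) (4,2) (4,3) (5,4) (5,5)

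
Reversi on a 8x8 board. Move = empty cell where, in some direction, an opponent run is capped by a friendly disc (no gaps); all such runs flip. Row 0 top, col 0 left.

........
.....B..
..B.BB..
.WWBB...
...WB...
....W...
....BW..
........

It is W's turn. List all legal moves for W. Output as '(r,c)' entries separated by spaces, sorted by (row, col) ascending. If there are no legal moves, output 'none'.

Answer: (1,2) (1,3) (1,4) (1,6) (2,3) (3,5) (4,5) (6,3) (7,4)

Derivation:
(0,4): no bracket -> illegal
(0,5): no bracket -> illegal
(0,6): no bracket -> illegal
(1,1): no bracket -> illegal
(1,2): flips 1 -> legal
(1,3): flips 1 -> legal
(1,4): flips 3 -> legal
(1,6): flips 2 -> legal
(2,1): no bracket -> illegal
(2,3): flips 1 -> legal
(2,6): no bracket -> illegal
(3,5): flips 2 -> legal
(3,6): no bracket -> illegal
(4,2): no bracket -> illegal
(4,5): flips 1 -> legal
(5,3): no bracket -> illegal
(5,5): no bracket -> illegal
(6,3): flips 1 -> legal
(7,3): no bracket -> illegal
(7,4): flips 1 -> legal
(7,5): no bracket -> illegal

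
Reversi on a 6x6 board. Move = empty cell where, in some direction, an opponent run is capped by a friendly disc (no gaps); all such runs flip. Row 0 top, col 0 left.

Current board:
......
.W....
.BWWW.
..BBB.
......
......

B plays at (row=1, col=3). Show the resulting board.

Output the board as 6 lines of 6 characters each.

Place B at (1,3); scan 8 dirs for brackets.
Dir NW: first cell '.' (not opp) -> no flip
Dir N: first cell '.' (not opp) -> no flip
Dir NE: first cell '.' (not opp) -> no flip
Dir W: first cell '.' (not opp) -> no flip
Dir E: first cell '.' (not opp) -> no flip
Dir SW: opp run (2,2), next='.' -> no flip
Dir S: opp run (2,3) capped by B -> flip
Dir SE: opp run (2,4), next='.' -> no flip
All flips: (2,3)

Answer: ......
.W.B..
.BWBW.
..BBB.
......
......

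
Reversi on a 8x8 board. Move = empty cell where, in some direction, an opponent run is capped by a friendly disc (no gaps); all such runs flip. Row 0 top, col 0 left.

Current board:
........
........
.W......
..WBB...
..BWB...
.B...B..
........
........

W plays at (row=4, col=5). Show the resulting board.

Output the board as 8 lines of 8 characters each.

Answer: ........
........
.W......
..WBB...
..BWWW..
.B...B..
........
........

Derivation:
Place W at (4,5); scan 8 dirs for brackets.
Dir NW: opp run (3,4), next='.' -> no flip
Dir N: first cell '.' (not opp) -> no flip
Dir NE: first cell '.' (not opp) -> no flip
Dir W: opp run (4,4) capped by W -> flip
Dir E: first cell '.' (not opp) -> no flip
Dir SW: first cell '.' (not opp) -> no flip
Dir S: opp run (5,5), next='.' -> no flip
Dir SE: first cell '.' (not opp) -> no flip
All flips: (4,4)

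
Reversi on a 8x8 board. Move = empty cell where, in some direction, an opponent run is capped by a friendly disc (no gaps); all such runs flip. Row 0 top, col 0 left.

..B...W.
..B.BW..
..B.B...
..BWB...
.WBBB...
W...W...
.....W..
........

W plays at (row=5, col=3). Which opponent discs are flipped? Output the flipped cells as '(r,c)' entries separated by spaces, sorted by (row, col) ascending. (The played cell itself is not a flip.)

Dir NW: opp run (4,2), next='.' -> no flip
Dir N: opp run (4,3) capped by W -> flip
Dir NE: opp run (4,4), next='.' -> no flip
Dir W: first cell '.' (not opp) -> no flip
Dir E: first cell 'W' (not opp) -> no flip
Dir SW: first cell '.' (not opp) -> no flip
Dir S: first cell '.' (not opp) -> no flip
Dir SE: first cell '.' (not opp) -> no flip

Answer: (4,3)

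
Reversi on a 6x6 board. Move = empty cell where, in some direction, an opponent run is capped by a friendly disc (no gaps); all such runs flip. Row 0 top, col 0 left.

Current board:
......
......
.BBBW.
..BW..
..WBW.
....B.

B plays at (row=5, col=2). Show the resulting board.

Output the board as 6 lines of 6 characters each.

Place B at (5,2); scan 8 dirs for brackets.
Dir NW: first cell '.' (not opp) -> no flip
Dir N: opp run (4,2) capped by B -> flip
Dir NE: first cell 'B' (not opp) -> no flip
Dir W: first cell '.' (not opp) -> no flip
Dir E: first cell '.' (not opp) -> no flip
Dir SW: edge -> no flip
Dir S: edge -> no flip
Dir SE: edge -> no flip
All flips: (4,2)

Answer: ......
......
.BBBW.
..BW..
..BBW.
..B.B.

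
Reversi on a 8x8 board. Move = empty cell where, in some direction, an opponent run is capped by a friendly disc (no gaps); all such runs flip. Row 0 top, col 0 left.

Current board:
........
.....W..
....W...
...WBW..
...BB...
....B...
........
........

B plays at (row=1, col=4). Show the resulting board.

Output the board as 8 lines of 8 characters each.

Place B at (1,4); scan 8 dirs for brackets.
Dir NW: first cell '.' (not opp) -> no flip
Dir N: first cell '.' (not opp) -> no flip
Dir NE: first cell '.' (not opp) -> no flip
Dir W: first cell '.' (not opp) -> no flip
Dir E: opp run (1,5), next='.' -> no flip
Dir SW: first cell '.' (not opp) -> no flip
Dir S: opp run (2,4) capped by B -> flip
Dir SE: first cell '.' (not opp) -> no flip
All flips: (2,4)

Answer: ........
....BW..
....B...
...WBW..
...BB...
....B...
........
........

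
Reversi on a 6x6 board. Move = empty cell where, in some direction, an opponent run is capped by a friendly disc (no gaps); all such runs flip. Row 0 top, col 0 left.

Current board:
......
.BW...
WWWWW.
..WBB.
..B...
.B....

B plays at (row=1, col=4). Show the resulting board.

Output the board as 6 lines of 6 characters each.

Answer: ......
.BW.B.
WWWWB.
..WBB.
..B...
.B....

Derivation:
Place B at (1,4); scan 8 dirs for brackets.
Dir NW: first cell '.' (not opp) -> no flip
Dir N: first cell '.' (not opp) -> no flip
Dir NE: first cell '.' (not opp) -> no flip
Dir W: first cell '.' (not opp) -> no flip
Dir E: first cell '.' (not opp) -> no flip
Dir SW: opp run (2,3) (3,2), next='.' -> no flip
Dir S: opp run (2,4) capped by B -> flip
Dir SE: first cell '.' (not opp) -> no flip
All flips: (2,4)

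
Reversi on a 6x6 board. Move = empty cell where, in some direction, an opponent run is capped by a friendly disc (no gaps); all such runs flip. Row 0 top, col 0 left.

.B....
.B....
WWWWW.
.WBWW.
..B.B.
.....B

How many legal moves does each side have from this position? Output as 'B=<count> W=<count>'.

Answer: B=7 W=8

Derivation:
-- B to move --
(1,0): flips 1 -> legal
(1,2): flips 1 -> legal
(1,3): no bracket -> illegal
(1,4): flips 3 -> legal
(1,5): flips 2 -> legal
(2,5): no bracket -> illegal
(3,0): flips 1 -> legal
(3,5): flips 2 -> legal
(4,0): no bracket -> illegal
(4,1): flips 2 -> legal
(4,3): no bracket -> illegal
(4,5): no bracket -> illegal
B mobility = 7
-- W to move --
(0,0): flips 1 -> legal
(0,2): flips 1 -> legal
(1,0): no bracket -> illegal
(1,2): no bracket -> illegal
(3,5): no bracket -> illegal
(4,1): flips 1 -> legal
(4,3): flips 1 -> legal
(4,5): no bracket -> illegal
(5,1): flips 1 -> legal
(5,2): flips 2 -> legal
(5,3): flips 1 -> legal
(5,4): flips 1 -> legal
W mobility = 8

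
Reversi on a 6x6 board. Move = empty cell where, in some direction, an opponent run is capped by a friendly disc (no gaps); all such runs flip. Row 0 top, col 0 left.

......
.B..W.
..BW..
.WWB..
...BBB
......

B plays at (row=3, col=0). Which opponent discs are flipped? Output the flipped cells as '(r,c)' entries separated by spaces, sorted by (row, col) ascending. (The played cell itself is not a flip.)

Answer: (3,1) (3,2)

Derivation:
Dir NW: edge -> no flip
Dir N: first cell '.' (not opp) -> no flip
Dir NE: first cell '.' (not opp) -> no flip
Dir W: edge -> no flip
Dir E: opp run (3,1) (3,2) capped by B -> flip
Dir SW: edge -> no flip
Dir S: first cell '.' (not opp) -> no flip
Dir SE: first cell '.' (not opp) -> no flip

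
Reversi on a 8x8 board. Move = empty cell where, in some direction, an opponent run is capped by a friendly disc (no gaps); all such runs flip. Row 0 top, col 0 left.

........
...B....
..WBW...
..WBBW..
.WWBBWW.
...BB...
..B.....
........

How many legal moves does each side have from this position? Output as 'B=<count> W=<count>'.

Answer: B=14 W=9

Derivation:
-- B to move --
(1,1): flips 1 -> legal
(1,2): no bracket -> illegal
(1,4): flips 1 -> legal
(1,5): flips 1 -> legal
(2,1): flips 2 -> legal
(2,5): flips 1 -> legal
(2,6): flips 1 -> legal
(3,0): no bracket -> illegal
(3,1): flips 3 -> legal
(3,6): flips 2 -> legal
(3,7): no bracket -> illegal
(4,0): flips 2 -> legal
(4,7): flips 2 -> legal
(5,0): flips 2 -> legal
(5,1): flips 1 -> legal
(5,2): no bracket -> illegal
(5,5): no bracket -> illegal
(5,6): flips 1 -> legal
(5,7): flips 3 -> legal
B mobility = 14
-- W to move --
(0,2): flips 1 -> legal
(0,3): no bracket -> illegal
(0,4): flips 1 -> legal
(1,2): flips 2 -> legal
(1,4): flips 1 -> legal
(2,5): no bracket -> illegal
(5,1): no bracket -> illegal
(5,2): no bracket -> illegal
(5,5): flips 2 -> legal
(6,1): no bracket -> illegal
(6,3): flips 1 -> legal
(6,4): flips 4 -> legal
(6,5): flips 2 -> legal
(7,1): flips 3 -> legal
(7,2): no bracket -> illegal
(7,3): no bracket -> illegal
W mobility = 9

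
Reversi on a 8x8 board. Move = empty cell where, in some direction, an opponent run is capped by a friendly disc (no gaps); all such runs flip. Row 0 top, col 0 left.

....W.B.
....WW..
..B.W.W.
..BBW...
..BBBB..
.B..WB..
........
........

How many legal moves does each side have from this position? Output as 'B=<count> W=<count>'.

Answer: B=7 W=6

Derivation:
-- B to move --
(0,3): no bracket -> illegal
(0,5): no bracket -> illegal
(1,3): no bracket -> illegal
(1,6): no bracket -> illegal
(1,7): no bracket -> illegal
(2,3): flips 1 -> legal
(2,5): flips 1 -> legal
(2,7): no bracket -> illegal
(3,5): flips 1 -> legal
(3,6): no bracket -> illegal
(3,7): no bracket -> illegal
(5,3): flips 1 -> legal
(6,3): flips 1 -> legal
(6,4): flips 1 -> legal
(6,5): flips 1 -> legal
B mobility = 7
-- W to move --
(0,5): no bracket -> illegal
(0,7): no bracket -> illegal
(1,1): no bracket -> illegal
(1,2): no bracket -> illegal
(1,3): no bracket -> illegal
(1,6): no bracket -> illegal
(1,7): no bracket -> illegal
(2,1): flips 2 -> legal
(2,3): no bracket -> illegal
(3,1): flips 2 -> legal
(3,5): no bracket -> illegal
(3,6): flips 1 -> legal
(4,0): no bracket -> illegal
(4,1): no bracket -> illegal
(4,6): no bracket -> illegal
(5,0): no bracket -> illegal
(5,2): flips 1 -> legal
(5,3): no bracket -> illegal
(5,6): flips 2 -> legal
(6,0): flips 3 -> legal
(6,1): no bracket -> illegal
(6,2): no bracket -> illegal
(6,4): no bracket -> illegal
(6,5): no bracket -> illegal
(6,6): no bracket -> illegal
W mobility = 6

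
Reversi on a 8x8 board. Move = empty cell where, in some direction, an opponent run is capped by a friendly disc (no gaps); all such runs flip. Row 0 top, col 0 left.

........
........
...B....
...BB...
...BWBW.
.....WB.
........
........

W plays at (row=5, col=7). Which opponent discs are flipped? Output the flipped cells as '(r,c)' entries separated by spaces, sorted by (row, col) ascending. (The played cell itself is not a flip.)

Dir NW: first cell 'W' (not opp) -> no flip
Dir N: first cell '.' (not opp) -> no flip
Dir NE: edge -> no flip
Dir W: opp run (5,6) capped by W -> flip
Dir E: edge -> no flip
Dir SW: first cell '.' (not opp) -> no flip
Dir S: first cell '.' (not opp) -> no flip
Dir SE: edge -> no flip

Answer: (5,6)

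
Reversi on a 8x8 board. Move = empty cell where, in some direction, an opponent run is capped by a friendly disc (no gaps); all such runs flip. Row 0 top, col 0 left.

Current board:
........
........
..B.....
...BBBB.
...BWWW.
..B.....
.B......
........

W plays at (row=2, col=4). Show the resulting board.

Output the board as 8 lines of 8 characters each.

Place W at (2,4); scan 8 dirs for brackets.
Dir NW: first cell '.' (not opp) -> no flip
Dir N: first cell '.' (not opp) -> no flip
Dir NE: first cell '.' (not opp) -> no flip
Dir W: first cell '.' (not opp) -> no flip
Dir E: first cell '.' (not opp) -> no flip
Dir SW: opp run (3,3), next='.' -> no flip
Dir S: opp run (3,4) capped by W -> flip
Dir SE: opp run (3,5) capped by W -> flip
All flips: (3,4) (3,5)

Answer: ........
........
..B.W...
...BWWB.
...BWWW.
..B.....
.B......
........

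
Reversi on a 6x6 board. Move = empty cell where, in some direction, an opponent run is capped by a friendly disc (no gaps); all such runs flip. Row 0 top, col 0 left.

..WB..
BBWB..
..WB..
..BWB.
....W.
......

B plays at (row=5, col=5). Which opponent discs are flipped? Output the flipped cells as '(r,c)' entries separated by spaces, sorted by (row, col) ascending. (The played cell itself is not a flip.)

Answer: (2,2) (3,3) (4,4)

Derivation:
Dir NW: opp run (4,4) (3,3) (2,2) capped by B -> flip
Dir N: first cell '.' (not opp) -> no flip
Dir NE: edge -> no flip
Dir W: first cell '.' (not opp) -> no flip
Dir E: edge -> no flip
Dir SW: edge -> no flip
Dir S: edge -> no flip
Dir SE: edge -> no flip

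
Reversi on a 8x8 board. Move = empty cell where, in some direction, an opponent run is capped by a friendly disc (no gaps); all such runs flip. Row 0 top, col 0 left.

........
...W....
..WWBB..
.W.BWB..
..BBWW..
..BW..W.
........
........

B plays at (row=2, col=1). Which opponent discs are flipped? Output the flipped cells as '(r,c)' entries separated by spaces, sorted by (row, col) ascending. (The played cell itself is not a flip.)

Dir NW: first cell '.' (not opp) -> no flip
Dir N: first cell '.' (not opp) -> no flip
Dir NE: first cell '.' (not opp) -> no flip
Dir W: first cell '.' (not opp) -> no flip
Dir E: opp run (2,2) (2,3) capped by B -> flip
Dir SW: first cell '.' (not opp) -> no flip
Dir S: opp run (3,1), next='.' -> no flip
Dir SE: first cell '.' (not opp) -> no flip

Answer: (2,2) (2,3)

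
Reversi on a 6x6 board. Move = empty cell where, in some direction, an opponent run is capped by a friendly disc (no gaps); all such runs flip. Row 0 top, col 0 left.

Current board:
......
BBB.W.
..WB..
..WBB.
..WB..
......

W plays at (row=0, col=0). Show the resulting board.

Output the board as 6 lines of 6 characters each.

Place W at (0,0); scan 8 dirs for brackets.
Dir NW: edge -> no flip
Dir N: edge -> no flip
Dir NE: edge -> no flip
Dir W: edge -> no flip
Dir E: first cell '.' (not opp) -> no flip
Dir SW: edge -> no flip
Dir S: opp run (1,0), next='.' -> no flip
Dir SE: opp run (1,1) capped by W -> flip
All flips: (1,1)

Answer: W.....
BWB.W.
..WB..
..WBB.
..WB..
......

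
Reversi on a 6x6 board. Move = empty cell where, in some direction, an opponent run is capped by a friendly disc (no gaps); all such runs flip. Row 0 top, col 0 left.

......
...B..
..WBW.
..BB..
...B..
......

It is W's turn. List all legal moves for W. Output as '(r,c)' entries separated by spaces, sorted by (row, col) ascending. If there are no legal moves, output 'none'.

Answer: (0,2) (0,4) (4,2) (4,4)

Derivation:
(0,2): flips 1 -> legal
(0,3): no bracket -> illegal
(0,4): flips 1 -> legal
(1,2): no bracket -> illegal
(1,4): no bracket -> illegal
(2,1): no bracket -> illegal
(3,1): no bracket -> illegal
(3,4): no bracket -> illegal
(4,1): no bracket -> illegal
(4,2): flips 2 -> legal
(4,4): flips 1 -> legal
(5,2): no bracket -> illegal
(5,3): no bracket -> illegal
(5,4): no bracket -> illegal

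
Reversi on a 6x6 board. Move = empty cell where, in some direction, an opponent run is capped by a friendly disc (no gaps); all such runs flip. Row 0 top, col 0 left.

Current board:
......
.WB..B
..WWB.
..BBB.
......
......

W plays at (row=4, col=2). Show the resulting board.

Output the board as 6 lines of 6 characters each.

Place W at (4,2); scan 8 dirs for brackets.
Dir NW: first cell '.' (not opp) -> no flip
Dir N: opp run (3,2) capped by W -> flip
Dir NE: opp run (3,3) (2,4) (1,5), next=edge -> no flip
Dir W: first cell '.' (not opp) -> no flip
Dir E: first cell '.' (not opp) -> no flip
Dir SW: first cell '.' (not opp) -> no flip
Dir S: first cell '.' (not opp) -> no flip
Dir SE: first cell '.' (not opp) -> no flip
All flips: (3,2)

Answer: ......
.WB..B
..WWB.
..WBB.
..W...
......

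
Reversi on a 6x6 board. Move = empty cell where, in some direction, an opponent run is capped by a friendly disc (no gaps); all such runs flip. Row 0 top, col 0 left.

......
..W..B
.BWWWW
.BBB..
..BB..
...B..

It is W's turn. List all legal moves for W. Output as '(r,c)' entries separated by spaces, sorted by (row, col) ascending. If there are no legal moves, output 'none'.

(0,4): no bracket -> illegal
(0,5): flips 1 -> legal
(1,0): no bracket -> illegal
(1,1): no bracket -> illegal
(1,4): no bracket -> illegal
(2,0): flips 1 -> legal
(3,0): flips 1 -> legal
(3,4): no bracket -> illegal
(4,0): flips 1 -> legal
(4,1): flips 1 -> legal
(4,4): flips 1 -> legal
(5,1): flips 2 -> legal
(5,2): flips 2 -> legal
(5,4): no bracket -> illegal

Answer: (0,5) (2,0) (3,0) (4,0) (4,1) (4,4) (5,1) (5,2)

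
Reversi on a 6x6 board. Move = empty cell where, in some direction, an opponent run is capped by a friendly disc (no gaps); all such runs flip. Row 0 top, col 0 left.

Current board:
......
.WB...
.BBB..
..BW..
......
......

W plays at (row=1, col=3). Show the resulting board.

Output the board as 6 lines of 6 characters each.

Place W at (1,3); scan 8 dirs for brackets.
Dir NW: first cell '.' (not opp) -> no flip
Dir N: first cell '.' (not opp) -> no flip
Dir NE: first cell '.' (not opp) -> no flip
Dir W: opp run (1,2) capped by W -> flip
Dir E: first cell '.' (not opp) -> no flip
Dir SW: opp run (2,2), next='.' -> no flip
Dir S: opp run (2,3) capped by W -> flip
Dir SE: first cell '.' (not opp) -> no flip
All flips: (1,2) (2,3)

Answer: ......
.WWW..
.BBW..
..BW..
......
......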